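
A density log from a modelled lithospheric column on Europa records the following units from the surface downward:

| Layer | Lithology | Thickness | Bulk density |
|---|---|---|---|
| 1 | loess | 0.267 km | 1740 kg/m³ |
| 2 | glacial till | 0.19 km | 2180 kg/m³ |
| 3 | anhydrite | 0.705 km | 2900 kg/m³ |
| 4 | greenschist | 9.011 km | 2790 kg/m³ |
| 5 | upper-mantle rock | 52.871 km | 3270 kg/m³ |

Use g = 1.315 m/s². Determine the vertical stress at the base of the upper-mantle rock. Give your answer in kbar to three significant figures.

2.64 kbar

loess: 1740 kg/m³ × 1.315 m/s² × 267 m = 6.109×10^5 Pa = 6.109×10^-3 kbar
glacial till: 2180 kg/m³ × 1.315 m/s² × 190 m = 5.447×10^5 Pa = 5.447×10^-3 kbar
anhydrite: 2900 kg/m³ × 1.315 m/s² × 705 m = 2.689×10^6 Pa = 0.02689 kbar
greenschist: 2790 kg/m³ × 1.315 m/s² × 9011 m = 3.306×10^7 Pa = 0.3306 kbar
upper-mantle rock: 3270 kg/m³ × 1.315 m/s² × 52871 m = 2.273×10^8 Pa = 2.273 kbar
Total = 6.109×10^-3 + 5.447×10^-3 + 0.02689 + 0.3306 + 2.273 = 2.6425 kbar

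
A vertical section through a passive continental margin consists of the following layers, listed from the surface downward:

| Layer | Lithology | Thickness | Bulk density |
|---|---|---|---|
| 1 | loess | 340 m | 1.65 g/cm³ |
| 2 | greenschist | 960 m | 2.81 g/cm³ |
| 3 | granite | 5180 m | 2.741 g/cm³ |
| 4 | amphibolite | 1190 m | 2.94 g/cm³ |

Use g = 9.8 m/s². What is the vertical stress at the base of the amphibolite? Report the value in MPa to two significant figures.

210 MPa

loess: 1650 kg/m³ × 9.8 m/s² × 340 m = 5.498×10^6 Pa = 5.498 MPa
greenschist: 2810 kg/m³ × 9.8 m/s² × 960 m = 2.644×10^7 Pa = 26.44 MPa
granite: 2741 kg/m³ × 9.8 m/s² × 5180 m = 1.391×10^8 Pa = 139.1 MPa
amphibolite: 2940 kg/m³ × 9.8 m/s² × 1190 m = 3.429×10^7 Pa = 34.29 MPa
Total = 5.498 + 26.44 + 139.1 + 34.29 = 205.36 MPa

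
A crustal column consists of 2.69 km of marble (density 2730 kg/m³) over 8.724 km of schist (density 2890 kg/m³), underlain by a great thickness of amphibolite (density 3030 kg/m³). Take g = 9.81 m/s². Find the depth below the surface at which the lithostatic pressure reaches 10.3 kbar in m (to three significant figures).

Pressure at base of upper layers: 2730×9.81×2690 + 2890×9.81×8724 = 3.194×10^8 Pa = 3.194 kbar
Remaining pressure to be supplied by amphibolite: 1.030×10^9 − 3.194×10^8 = 7.106×10^8 Pa
Additional depth in amphibolite = 7.106×10^8 Pa / (3030 kg/m³ × 9.81 m/s²) = 23907 m
Total depth = 11414 m + 23907 m = 35321 m

35300 m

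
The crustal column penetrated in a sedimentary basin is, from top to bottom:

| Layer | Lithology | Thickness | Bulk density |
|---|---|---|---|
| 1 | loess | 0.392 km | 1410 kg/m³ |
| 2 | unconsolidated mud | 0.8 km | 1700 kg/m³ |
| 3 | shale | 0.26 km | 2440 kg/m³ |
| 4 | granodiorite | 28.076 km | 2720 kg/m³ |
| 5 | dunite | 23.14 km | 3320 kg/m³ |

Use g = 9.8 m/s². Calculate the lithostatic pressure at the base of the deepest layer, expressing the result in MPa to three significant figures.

1530 MPa

loess: 1410 kg/m³ × 9.8 m/s² × 392 m = 5.417×10^6 Pa = 5.417 MPa
unconsolidated mud: 1700 kg/m³ × 9.8 m/s² × 800 m = 1.333×10^7 Pa = 13.33 MPa
shale: 2440 kg/m³ × 9.8 m/s² × 260 m = 6.217×10^6 Pa = 6.217 MPa
granodiorite: 2720 kg/m³ × 9.8 m/s² × 28076 m = 7.484×10^8 Pa = 748.4 MPa
dunite: 3320 kg/m³ × 9.8 m/s² × 23140 m = 7.529×10^8 Pa = 752.9 MPa
Total = 5.417 + 13.33 + 6.217 + 748.4 + 752.9 = 1526.2 MPa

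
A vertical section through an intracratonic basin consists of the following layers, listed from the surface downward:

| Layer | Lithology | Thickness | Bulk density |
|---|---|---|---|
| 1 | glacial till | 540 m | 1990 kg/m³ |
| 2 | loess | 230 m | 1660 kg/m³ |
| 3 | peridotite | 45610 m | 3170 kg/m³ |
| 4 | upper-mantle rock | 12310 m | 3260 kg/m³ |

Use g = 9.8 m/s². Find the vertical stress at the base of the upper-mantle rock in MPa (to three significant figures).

1820 MPa

glacial till: 1990 kg/m³ × 9.8 m/s² × 540 m = 1.053×10^7 Pa = 10.53 MPa
loess: 1660 kg/m³ × 9.8 m/s² × 230 m = 3.742×10^6 Pa = 3.742 MPa
peridotite: 3170 kg/m³ × 9.8 m/s² × 45610 m = 1.417×10^9 Pa = 1417 MPa
upper-mantle rock: 3260 kg/m³ × 9.8 m/s² × 12310 m = 3.933×10^8 Pa = 393.3 MPa
Total = 10.53 + 3.742 + 1417 + 393.3 = 1824.5 MPa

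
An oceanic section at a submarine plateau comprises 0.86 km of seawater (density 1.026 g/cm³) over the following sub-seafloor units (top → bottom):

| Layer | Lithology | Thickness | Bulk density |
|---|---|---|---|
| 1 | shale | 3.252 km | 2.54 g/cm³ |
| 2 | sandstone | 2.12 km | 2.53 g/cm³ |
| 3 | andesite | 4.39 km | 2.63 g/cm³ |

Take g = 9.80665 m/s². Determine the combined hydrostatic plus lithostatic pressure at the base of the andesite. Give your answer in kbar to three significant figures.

seawater: 1026 kg/m³ × 9.80665 m/s² × 860 m = 8.653×10^6 Pa = 0.08653 kbar
shale: 2540 kg/m³ × 9.80665 m/s² × 3252 m = 8.100×10^7 Pa = 0.8100 kbar
sandstone: 2530 kg/m³ × 9.80665 m/s² × 2120 m = 5.260×10^7 Pa = 0.5260 kbar
andesite: 2630 kg/m³ × 9.80665 m/s² × 4390 m = 1.132×10^8 Pa = 1.132 kbar
Total = 0.08653 + 0.8100 + 0.5260 + 1.132 = 2.5548 kbar

2.55 kbar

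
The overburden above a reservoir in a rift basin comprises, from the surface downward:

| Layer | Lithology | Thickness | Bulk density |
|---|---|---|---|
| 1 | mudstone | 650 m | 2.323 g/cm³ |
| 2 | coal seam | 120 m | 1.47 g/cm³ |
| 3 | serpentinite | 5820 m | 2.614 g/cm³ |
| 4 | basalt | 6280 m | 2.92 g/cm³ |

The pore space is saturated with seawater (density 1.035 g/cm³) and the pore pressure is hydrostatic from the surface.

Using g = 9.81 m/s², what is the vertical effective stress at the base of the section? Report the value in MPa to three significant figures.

215 MPa

Overburden (lithostatic) stress σ_v:
mudstone: 2323 kg/m³ × 9.81 m/s² × 650 m = 1.481×10^7 Pa = 14.81 MPa
coal seam: 1470 kg/m³ × 9.81 m/s² × 120 m = 1.730×10^6 Pa = 1.730 MPa
serpentinite: 2614 kg/m³ × 9.81 m/s² × 5820 m = 1.492×10^8 Pa = 149.2 MPa
basalt: 2920 kg/m³ × 9.81 m/s² × 6280 m = 1.799×10^8 Pa = 179.9 MPa
Total = 14.81 + 1.730 + 149.2 + 179.9 = 345.68 MPa
Pore pressure P_p = 1035 kg/m³ × 9.81 m/s² × 12870 m = 1.307×10^8 Pa = 130.7 MPa
Effective stress σ' = σ_v − P_p = 345.7 − 130.7 = 215.01 MPa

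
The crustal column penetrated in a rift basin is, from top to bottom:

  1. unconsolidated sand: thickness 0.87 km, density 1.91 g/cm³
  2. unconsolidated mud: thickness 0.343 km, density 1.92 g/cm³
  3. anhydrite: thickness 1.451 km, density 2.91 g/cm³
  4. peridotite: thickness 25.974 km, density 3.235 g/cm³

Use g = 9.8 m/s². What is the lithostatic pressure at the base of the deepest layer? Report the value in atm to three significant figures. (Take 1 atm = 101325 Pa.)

unconsolidated sand: 1910 kg/m³ × 9.8 m/s² × 870 m = 1.628×10^7 Pa = 160.7 atm
unconsolidated mud: 1920 kg/m³ × 9.8 m/s² × 343 m = 6.454×10^6 Pa = 63.69 atm
anhydrite: 2910 kg/m³ × 9.8 m/s² × 1451 m = 4.138×10^7 Pa = 408.4 atm
peridotite: 3235 kg/m³ × 9.8 m/s² × 25974 m = 8.235×10^8 Pa = 8127 atm
Total = 160.7 + 63.69 + 408.4 + 8127 = 8759.7 atm

8760 atm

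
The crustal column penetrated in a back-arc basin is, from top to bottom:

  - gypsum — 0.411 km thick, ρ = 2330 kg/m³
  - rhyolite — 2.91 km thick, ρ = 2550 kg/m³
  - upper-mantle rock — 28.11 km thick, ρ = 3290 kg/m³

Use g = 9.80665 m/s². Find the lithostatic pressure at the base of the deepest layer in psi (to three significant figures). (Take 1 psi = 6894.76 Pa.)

gypsum: 2330 kg/m³ × 9.80665 m/s² × 411 m = 9.391×10^6 Pa = 1362 psi
rhyolite: 2550 kg/m³ × 9.80665 m/s² × 2910 m = 7.277×10^7 Pa = 10554 psi
upper-mantle rock: 3290 kg/m³ × 9.80665 m/s² × 28110 m = 9.069×10^8 Pa = 1.315×10^5 psi
Total = 1362 + 10554 + 1.315×10^5 = 1.4346×10^5 psi

143000 psi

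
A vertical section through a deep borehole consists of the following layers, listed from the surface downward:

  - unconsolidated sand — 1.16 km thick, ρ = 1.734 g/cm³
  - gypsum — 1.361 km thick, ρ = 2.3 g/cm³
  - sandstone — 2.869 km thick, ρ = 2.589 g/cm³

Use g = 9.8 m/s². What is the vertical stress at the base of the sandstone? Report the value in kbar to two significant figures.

1.2 kbar

unconsolidated sand: 1734 kg/m³ × 9.8 m/s² × 1160 m = 1.971×10^7 Pa = 0.1971 kbar
gypsum: 2300 kg/m³ × 9.8 m/s² × 1361 m = 3.068×10^7 Pa = 0.3068 kbar
sandstone: 2589 kg/m³ × 9.8 m/s² × 2869 m = 7.279×10^7 Pa = 0.7279 kbar
Total = 0.1971 + 0.3068 + 0.7279 = 1.2318 kbar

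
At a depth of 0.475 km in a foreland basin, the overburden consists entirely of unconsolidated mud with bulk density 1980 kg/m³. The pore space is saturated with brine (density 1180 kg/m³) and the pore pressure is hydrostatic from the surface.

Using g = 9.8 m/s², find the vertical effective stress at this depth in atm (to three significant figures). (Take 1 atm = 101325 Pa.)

Overburden (lithostatic) stress σ_v:
unconsolidated mud: 1980 kg/m³ × 9.8 m/s² × 475 m = 9.217×10^6 Pa = 9.217 MPa
Pore pressure P_p = 1180 kg/m³ × 9.8 m/s² × 475 m = 5.493×10^6 Pa = 5.493 MPa
Effective stress σ' = σ_v − P_p = 9.217 − 5.493 = 3.7240 MPa = 36.753 atm

36.8 atm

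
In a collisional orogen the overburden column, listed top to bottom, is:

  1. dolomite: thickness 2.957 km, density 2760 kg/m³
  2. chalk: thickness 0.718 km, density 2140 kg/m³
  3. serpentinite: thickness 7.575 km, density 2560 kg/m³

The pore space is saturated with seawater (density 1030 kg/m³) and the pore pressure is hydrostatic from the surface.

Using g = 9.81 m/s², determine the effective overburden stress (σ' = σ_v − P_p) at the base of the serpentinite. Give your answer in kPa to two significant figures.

Overburden (lithostatic) stress σ_v:
dolomite: 2760 kg/m³ × 9.81 m/s² × 2957 m = 8.006×10^7 Pa = 80.06 MPa
chalk: 2140 kg/m³ × 9.81 m/s² × 718 m = 1.507×10^7 Pa = 15.07 MPa
serpentinite: 2560 kg/m³ × 9.81 m/s² × 7575 m = 1.902×10^8 Pa = 190.2 MPa
Total = 80.06 + 15.07 + 190.2 = 285.37 MPa
Pore pressure P_p = 1030 kg/m³ × 9.81 m/s² × 11250 m = 1.137×10^8 Pa = 113.7 MPa
Effective stress σ' = σ_v − P_p = 285.4 − 113.7 = 171.70 MPa = 1.7170×10^5 kPa

170000 kPa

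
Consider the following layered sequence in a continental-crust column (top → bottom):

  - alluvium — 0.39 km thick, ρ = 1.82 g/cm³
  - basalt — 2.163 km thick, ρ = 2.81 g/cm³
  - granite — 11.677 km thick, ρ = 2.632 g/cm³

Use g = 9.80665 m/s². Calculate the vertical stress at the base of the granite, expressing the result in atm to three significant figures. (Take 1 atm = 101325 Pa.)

3630 atm

alluvium: 1820 kg/m³ × 9.80665 m/s² × 390 m = 6.961×10^6 Pa = 68.70 atm
basalt: 2810 kg/m³ × 9.80665 m/s² × 2163 m = 5.961×10^7 Pa = 588.3 atm
granite: 2632 kg/m³ × 9.80665 m/s² × 11677 m = 3.014×10^8 Pa = 2975 atm
Total = 68.70 + 588.3 + 2975 = 3631.5 atm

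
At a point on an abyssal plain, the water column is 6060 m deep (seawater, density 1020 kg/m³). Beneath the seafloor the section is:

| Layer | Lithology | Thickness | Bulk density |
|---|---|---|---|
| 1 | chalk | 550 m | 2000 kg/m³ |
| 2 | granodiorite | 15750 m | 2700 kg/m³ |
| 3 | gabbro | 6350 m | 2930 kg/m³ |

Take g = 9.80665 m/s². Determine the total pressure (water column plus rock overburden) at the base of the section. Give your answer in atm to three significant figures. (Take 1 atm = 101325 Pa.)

6620 atm

seawater: 1020 kg/m³ × 9.80665 m/s² × 6060 m = 6.062×10^7 Pa = 598.2 atm
chalk: 2000 kg/m³ × 9.80665 m/s² × 550 m = 1.079×10^7 Pa = 106.5 atm
granodiorite: 2700 kg/m³ × 9.80665 m/s² × 15750 m = 4.170×10^8 Pa = 4116 atm
gabbro: 2930 kg/m³ × 9.80665 m/s² × 6350 m = 1.825×10^8 Pa = 1801 atm
Total = 598.2 + 106.5 + 4116 + 1801 = 6621.2 atm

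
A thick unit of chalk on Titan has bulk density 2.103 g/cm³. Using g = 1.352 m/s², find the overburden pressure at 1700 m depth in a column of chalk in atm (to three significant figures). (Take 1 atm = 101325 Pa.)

47.7 atm

chalk: 2103 kg/m³ × 1.352 m/s² × 1700 m = 4.834×10^6 Pa = 47.70 atm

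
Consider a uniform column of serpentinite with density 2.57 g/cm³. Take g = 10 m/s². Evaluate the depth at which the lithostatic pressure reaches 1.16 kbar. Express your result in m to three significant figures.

4510 m

h = P/(ρg) = 1.16 kbar / (2570 kg/m³ × 10 m/s²) = 1.160×10^8 Pa / 25700 Pa/m = 4513.6 m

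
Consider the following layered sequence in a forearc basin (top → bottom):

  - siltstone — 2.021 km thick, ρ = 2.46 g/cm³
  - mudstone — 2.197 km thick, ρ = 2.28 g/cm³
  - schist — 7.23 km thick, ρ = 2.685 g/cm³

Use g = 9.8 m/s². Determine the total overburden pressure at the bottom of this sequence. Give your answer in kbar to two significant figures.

siltstone: 2460 kg/m³ × 9.8 m/s² × 2021 m = 4.872×10^7 Pa = 0.4872 kbar
mudstone: 2280 kg/m³ × 9.8 m/s² × 2197 m = 4.909×10^7 Pa = 0.4909 kbar
schist: 2685 kg/m³ × 9.8 m/s² × 7230 m = 1.902×10^8 Pa = 1.902 kbar
Total = 0.4872 + 0.4909 + 1.902 = 2.8806 kbar

2.9 kbar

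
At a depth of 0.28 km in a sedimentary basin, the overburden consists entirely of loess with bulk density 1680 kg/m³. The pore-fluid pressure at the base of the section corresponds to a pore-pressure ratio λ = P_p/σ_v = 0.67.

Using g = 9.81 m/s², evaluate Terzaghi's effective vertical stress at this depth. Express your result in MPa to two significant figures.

1.5 MPa

Overburden (lithostatic) stress σ_v:
loess: 1680 kg/m³ × 9.81 m/s² × 280 m = 4.615×10^6 Pa = 4.615 MPa
Pore pressure P_p = λ·σ_v = 0.67 × 4.615 MPa = 3.092 MPa
Effective stress σ' = σ_v − P_p = 4.615 − 3.092 = 1.5228 MPa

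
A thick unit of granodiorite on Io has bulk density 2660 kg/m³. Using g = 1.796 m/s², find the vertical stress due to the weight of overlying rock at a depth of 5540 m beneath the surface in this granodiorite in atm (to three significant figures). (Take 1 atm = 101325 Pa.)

granodiorite: 2660 kg/m³ × 1.796 m/s² × 5540 m = 2.647×10^7 Pa = 261.2 atm

261 atm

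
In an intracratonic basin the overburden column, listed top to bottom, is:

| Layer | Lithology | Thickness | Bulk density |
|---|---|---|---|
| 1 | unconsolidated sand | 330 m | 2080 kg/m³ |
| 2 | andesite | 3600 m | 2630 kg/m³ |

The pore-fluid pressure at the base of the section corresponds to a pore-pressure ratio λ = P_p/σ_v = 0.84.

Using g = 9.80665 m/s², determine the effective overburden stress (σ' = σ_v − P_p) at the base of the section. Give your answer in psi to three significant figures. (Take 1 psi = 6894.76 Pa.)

2310 psi

Overburden (lithostatic) stress σ_v:
unconsolidated sand: 2080 kg/m³ × 9.80665 m/s² × 330 m = 6.731×10^6 Pa = 6.731 MPa
andesite: 2630 kg/m³ × 9.80665 m/s² × 3600 m = 9.285×10^7 Pa = 92.85 MPa
Total = 6.731 + 92.85 = 99.581 MPa
Pore pressure P_p = λ·σ_v = 0.84 × 99.58 MPa = 83.65 MPa
Effective stress σ' = σ_v − P_p = 99.58 − 83.65 = 15.933 MPa = 2310.9 psi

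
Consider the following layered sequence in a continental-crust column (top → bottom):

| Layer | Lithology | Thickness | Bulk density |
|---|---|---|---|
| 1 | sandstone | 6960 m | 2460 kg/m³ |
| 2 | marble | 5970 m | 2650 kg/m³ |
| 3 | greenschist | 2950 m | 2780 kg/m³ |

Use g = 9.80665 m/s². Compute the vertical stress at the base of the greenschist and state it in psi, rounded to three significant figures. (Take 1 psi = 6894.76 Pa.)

sandstone: 2460 kg/m³ × 9.80665 m/s² × 6960 m = 1.679×10^8 Pa = 24353 psi
marble: 2650 kg/m³ × 9.80665 m/s² × 5970 m = 1.551×10^8 Pa = 22502 psi
greenschist: 2780 kg/m³ × 9.80665 m/s² × 2950 m = 8.042×10^7 Pa = 11665 psi
Total = 24353 + 22502 + 11665 = 58519 psi

58500 psi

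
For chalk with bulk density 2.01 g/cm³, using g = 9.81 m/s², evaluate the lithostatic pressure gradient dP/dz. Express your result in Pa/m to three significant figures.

dP/dz = ρg = 2010 kg/m³ × 9.81 m/s² = 19718 Pa/m

19700 Pa/m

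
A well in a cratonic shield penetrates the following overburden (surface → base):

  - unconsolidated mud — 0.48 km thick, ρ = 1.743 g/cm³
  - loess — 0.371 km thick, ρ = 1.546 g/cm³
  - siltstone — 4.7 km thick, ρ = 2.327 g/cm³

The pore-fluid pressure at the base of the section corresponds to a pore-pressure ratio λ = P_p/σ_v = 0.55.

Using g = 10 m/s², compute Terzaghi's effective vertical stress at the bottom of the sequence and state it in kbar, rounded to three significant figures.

Overburden (lithostatic) stress σ_v:
unconsolidated mud: 1743 kg/m³ × 10 m/s² × 480 m = 8.366×10^6 Pa = 8.366 MPa
loess: 1546 kg/m³ × 10 m/s² × 371 m = 5.736×10^6 Pa = 5.736 MPa
siltstone: 2327 kg/m³ × 10 m/s² × 4700 m = 1.094×10^8 Pa = 109.4 MPa
Total = 8.366 + 5.736 + 109.4 = 123.47 MPa
Pore pressure P_p = λ·σ_v = 0.55 × 123.5 MPa = 67.91 MPa
Effective stress σ' = σ_v − P_p = 123.5 − 67.91 = 55.562 MPa = 0.55562 kbar

0.556 kbar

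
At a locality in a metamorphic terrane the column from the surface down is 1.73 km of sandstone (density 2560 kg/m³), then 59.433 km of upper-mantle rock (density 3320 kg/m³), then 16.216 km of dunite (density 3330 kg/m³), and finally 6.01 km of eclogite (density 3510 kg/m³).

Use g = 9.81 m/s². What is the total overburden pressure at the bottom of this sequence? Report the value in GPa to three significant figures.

sandstone: 2560 kg/m³ × 9.81 m/s² × 1730 m = 4.345×10^7 Pa = 0.04345 GPa
upper-mantle rock: 3320 kg/m³ × 9.81 m/s² × 59433 m = 1.936×10^9 Pa = 1.936 GPa
dunite: 3330 kg/m³ × 9.81 m/s² × 16216 m = 5.297×10^8 Pa = 0.5297 GPa
eclogite: 3510 kg/m³ × 9.81 m/s² × 6010 m = 2.069×10^8 Pa = 0.2069 GPa
Total = 0.04345 + 1.936 + 0.5297 + 0.2069 = 2.7158 GPa

2.72 GPa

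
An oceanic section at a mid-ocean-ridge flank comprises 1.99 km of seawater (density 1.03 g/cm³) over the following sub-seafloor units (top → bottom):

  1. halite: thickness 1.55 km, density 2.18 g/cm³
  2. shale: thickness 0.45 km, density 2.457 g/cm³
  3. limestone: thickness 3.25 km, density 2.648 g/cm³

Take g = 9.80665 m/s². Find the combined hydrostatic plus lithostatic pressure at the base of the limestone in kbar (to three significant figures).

seawater: 1030 kg/m³ × 9.80665 m/s² × 1990 m = 2.010×10^7 Pa = 0.2010 kbar
halite: 2180 kg/m³ × 9.80665 m/s² × 1550 m = 3.314×10^7 Pa = 0.3314 kbar
shale: 2457 kg/m³ × 9.80665 m/s² × 450 m = 1.084×10^7 Pa = 0.1084 kbar
limestone: 2648 kg/m³ × 9.80665 m/s² × 3250 m = 8.440×10^7 Pa = 0.8440 kbar
Total = 0.2010 + 0.3314 + 0.1084 + 0.8440 = 1.4848 kbar

1.48 kbar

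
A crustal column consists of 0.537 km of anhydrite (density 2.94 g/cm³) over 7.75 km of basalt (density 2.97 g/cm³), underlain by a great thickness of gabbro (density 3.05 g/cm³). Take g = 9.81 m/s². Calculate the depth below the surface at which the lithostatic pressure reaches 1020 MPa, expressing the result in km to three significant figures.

Pressure at base of upper layers: 2940×9.81×537 + 2970×9.81×7750 = 2.413×10^8 Pa = 241.3 MPa
Remaining pressure to be supplied by gabbro: 1.020×10^9 − 2.413×10^8 = 7.787×10^8 Pa
Additional depth in gabbro = 7.787×10^8 Pa / (3050 kg/m³ × 9.81 m/s²) = 26026 m
Total depth = 8287 m + 26026 m = 34313 m
= 34.313 km

34.3 km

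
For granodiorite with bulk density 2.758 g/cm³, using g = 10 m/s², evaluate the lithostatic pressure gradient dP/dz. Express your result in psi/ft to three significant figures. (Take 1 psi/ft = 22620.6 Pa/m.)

1.22 psi/ft

dP/dz = ρg = 2758 kg/m³ × 10 m/s² = 27580 Pa/m
= 27580 Pa/m × (1 psi/ft / 22621 Pa/m) = 1.2192 psi/ft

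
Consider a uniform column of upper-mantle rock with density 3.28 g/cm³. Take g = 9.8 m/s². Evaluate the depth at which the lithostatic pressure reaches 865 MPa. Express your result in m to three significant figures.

26900 m

h = P/(ρg) = 865 MPa / (3280 kg/m³ × 9.8 m/s²) = 8.650×10^8 Pa / 32144 Pa/m = 26910 m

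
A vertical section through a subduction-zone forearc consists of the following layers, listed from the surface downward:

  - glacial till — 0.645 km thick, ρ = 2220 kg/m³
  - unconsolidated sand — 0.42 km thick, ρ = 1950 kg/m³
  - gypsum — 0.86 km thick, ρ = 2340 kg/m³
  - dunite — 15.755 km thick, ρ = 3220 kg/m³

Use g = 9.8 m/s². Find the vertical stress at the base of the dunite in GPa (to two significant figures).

glacial till: 2220 kg/m³ × 9.8 m/s² × 645 m = 1.403×10^7 Pa = 0.01403 GPa
unconsolidated sand: 1950 kg/m³ × 9.8 m/s² × 420 m = 8.026×10^6 Pa = 8.026×10^-3 GPa
gypsum: 2340 kg/m³ × 9.8 m/s² × 860 m = 1.972×10^7 Pa = 0.01972 GPa
dunite: 3220 kg/m³ × 9.8 m/s² × 15755 m = 4.972×10^8 Pa = 0.4972 GPa
Total = 0.01403 + 8.026×10^-3 + 0.01972 + 0.4972 = 0.53895 GPa

0.54 GPa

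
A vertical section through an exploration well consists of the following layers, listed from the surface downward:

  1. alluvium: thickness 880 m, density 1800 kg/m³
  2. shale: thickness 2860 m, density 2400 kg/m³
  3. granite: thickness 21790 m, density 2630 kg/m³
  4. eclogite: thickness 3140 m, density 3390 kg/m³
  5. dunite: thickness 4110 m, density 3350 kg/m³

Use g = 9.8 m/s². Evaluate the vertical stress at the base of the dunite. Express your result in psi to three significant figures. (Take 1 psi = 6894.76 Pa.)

alluvium: 1800 kg/m³ × 9.8 m/s² × 880 m = 1.552×10^7 Pa = 2251 psi
shale: 2400 kg/m³ × 9.8 m/s² × 2860 m = 6.727×10^7 Pa = 9756 psi
granite: 2630 kg/m³ × 9.8 m/s² × 21790 m = 5.616×10^8 Pa = 81455 psi
eclogite: 3390 kg/m³ × 9.8 m/s² × 3140 m = 1.043×10^8 Pa = 15130 psi
dunite: 3350 kg/m³ × 9.8 m/s² × 4110 m = 1.349×10^8 Pa = 19570 psi
Total = 2251 + 9756 + 81455 + 15130 + 19570 = 1.2816×10^5 psi

128000 psi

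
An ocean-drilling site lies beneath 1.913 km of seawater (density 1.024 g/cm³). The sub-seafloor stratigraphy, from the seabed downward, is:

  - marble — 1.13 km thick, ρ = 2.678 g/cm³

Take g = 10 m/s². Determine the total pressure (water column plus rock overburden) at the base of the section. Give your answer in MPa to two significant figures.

seawater: 1024 kg/m³ × 10 m/s² × 1913 m = 1.959×10^7 Pa = 19.59 MPa
marble: 2678 kg/m³ × 10 m/s² × 1130 m = 3.026×10^7 Pa = 30.26 MPa
Total = 19.59 + 30.26 = 49.851 MPa

50 MPa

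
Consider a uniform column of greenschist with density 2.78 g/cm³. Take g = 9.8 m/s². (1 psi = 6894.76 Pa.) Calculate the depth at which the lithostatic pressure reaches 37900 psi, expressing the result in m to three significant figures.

9590 m

h = P/(ρg) = 37900 psi / (2780 kg/m³ × 9.8 m/s²) = 2.613×10^8 Pa / 27244 Pa/m = 9591.5 m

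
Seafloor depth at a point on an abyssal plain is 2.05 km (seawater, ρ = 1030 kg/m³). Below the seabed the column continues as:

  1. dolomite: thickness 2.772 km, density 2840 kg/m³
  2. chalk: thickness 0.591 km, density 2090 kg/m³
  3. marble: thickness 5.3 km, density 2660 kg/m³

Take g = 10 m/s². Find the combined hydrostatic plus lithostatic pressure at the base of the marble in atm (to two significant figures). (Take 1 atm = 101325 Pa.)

2500 atm

seawater: 1030 kg/m³ × 10 m/s² × 2050 m = 2.111×10^7 Pa = 208.4 atm
dolomite: 2840 kg/m³ × 10 m/s² × 2772 m = 7.872×10^7 Pa = 777.0 atm
chalk: 2090 kg/m³ × 10 m/s² × 591 m = 1.235×10^7 Pa = 121.9 atm
marble: 2660 kg/m³ × 10 m/s² × 5300 m = 1.410×10^8 Pa = 1391 atm
Total = 208.4 + 777.0 + 121.9 + 1391 = 2498.6 atm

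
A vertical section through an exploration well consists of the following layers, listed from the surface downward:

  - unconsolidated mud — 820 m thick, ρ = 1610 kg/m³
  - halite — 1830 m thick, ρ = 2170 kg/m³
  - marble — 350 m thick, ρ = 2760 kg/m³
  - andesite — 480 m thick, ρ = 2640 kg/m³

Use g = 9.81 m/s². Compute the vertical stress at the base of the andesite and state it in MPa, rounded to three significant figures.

unconsolidated mud: 1610 kg/m³ × 9.81 m/s² × 820 m = 1.295×10^7 Pa = 12.95 MPa
halite: 2170 kg/m³ × 9.81 m/s² × 1830 m = 3.896×10^7 Pa = 38.96 MPa
marble: 2760 kg/m³ × 9.81 m/s² × 350 m = 9.476×10^6 Pa = 9.476 MPa
andesite: 2640 kg/m³ × 9.81 m/s² × 480 m = 1.243×10^7 Pa = 12.43 MPa
Total = 12.95 + 38.96 + 9.476 + 12.43 = 73.815 MPa

73.8 MPa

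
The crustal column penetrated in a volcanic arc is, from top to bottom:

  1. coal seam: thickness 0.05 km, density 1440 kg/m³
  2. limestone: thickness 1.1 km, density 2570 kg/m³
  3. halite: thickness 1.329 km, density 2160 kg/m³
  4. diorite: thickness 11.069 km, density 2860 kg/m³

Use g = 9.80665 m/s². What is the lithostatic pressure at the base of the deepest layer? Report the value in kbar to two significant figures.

coal seam: 1440 kg/m³ × 9.80665 m/s² × 50 m = 7.061×10^5 Pa = 7.061×10^-3 kbar
limestone: 2570 kg/m³ × 9.80665 m/s² × 1100 m = 2.772×10^7 Pa = 0.2772 kbar
halite: 2160 kg/m³ × 9.80665 m/s² × 1329 m = 2.815×10^7 Pa = 0.2815 kbar
diorite: 2860 kg/m³ × 9.80665 m/s² × 11069 m = 3.105×10^8 Pa = 3.105 kbar
Total = 7.061×10^-3 + 0.2772 + 0.2815 + 3.105 = 3.6703 kbar

3.7 kbar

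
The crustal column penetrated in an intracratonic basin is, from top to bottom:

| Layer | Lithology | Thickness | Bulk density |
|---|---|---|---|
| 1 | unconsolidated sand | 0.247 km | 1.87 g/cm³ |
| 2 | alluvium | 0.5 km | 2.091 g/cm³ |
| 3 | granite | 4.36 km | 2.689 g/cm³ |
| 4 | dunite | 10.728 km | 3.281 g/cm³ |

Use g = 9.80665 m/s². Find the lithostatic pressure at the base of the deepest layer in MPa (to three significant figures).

unconsolidated sand: 1870 kg/m³ × 9.80665 m/s² × 247 m = 4.530×10^6 Pa = 4.530 MPa
alluvium: 2091 kg/m³ × 9.80665 m/s² × 500 m = 1.025×10^7 Pa = 10.25 MPa
granite: 2689 kg/m³ × 9.80665 m/s² × 4360 m = 1.150×10^8 Pa = 115.0 MPa
dunite: 3281 kg/m³ × 9.80665 m/s² × 10728 m = 3.452×10^8 Pa = 345.2 MPa
Total = 4.530 + 10.25 + 115.0 + 345.2 = 474.94 MPa

475 MPa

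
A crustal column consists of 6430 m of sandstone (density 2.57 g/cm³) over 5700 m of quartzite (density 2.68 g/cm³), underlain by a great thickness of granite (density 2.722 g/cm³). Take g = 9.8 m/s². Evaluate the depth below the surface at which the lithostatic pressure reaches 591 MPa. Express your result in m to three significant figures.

Pressure at base of upper layers: 2570×9.8×6430 + 2680×9.8×5700 = 3.117×10^8 Pa = 311.7 MPa
Remaining pressure to be supplied by granite: 5.910×10^8 − 3.117×10^8 = 2.793×10^8 Pa
Additional depth in granite = 2.793×10^8 Pa / (2722 kg/m³ × 9.8 m/s²) = 10472 m
Total depth = 12130 m + 10472 m = 22602 m

22600 m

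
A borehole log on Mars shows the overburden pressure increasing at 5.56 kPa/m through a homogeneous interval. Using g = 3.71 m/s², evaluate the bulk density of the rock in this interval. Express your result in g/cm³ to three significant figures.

1.50 g/cm³

ρ = (dP/dz)/g = 5.56 kPa/m / 3.71 m/s² = 5560.0 Pa/m / 3.71 m/s² = 1498.7 kg/m³
= 1.499 g/cm³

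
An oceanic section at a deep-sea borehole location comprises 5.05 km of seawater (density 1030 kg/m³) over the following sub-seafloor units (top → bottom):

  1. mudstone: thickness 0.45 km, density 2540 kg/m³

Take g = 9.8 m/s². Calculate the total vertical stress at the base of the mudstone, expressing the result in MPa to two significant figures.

62 MPa

seawater: 1030 kg/m³ × 9.8 m/s² × 5050 m = 5.097×10^7 Pa = 50.97 MPa
mudstone: 2540 kg/m³ × 9.8 m/s² × 450 m = 1.120×10^7 Pa = 11.20 MPa
Total = 50.97 + 11.20 = 62.176 MPa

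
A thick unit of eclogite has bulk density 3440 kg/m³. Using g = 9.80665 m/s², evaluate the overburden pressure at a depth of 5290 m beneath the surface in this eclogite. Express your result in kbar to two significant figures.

eclogite: 3440 kg/m³ × 9.80665 m/s² × 5290 m = 1.785×10^8 Pa = 1.785 kbar

1.8 kbar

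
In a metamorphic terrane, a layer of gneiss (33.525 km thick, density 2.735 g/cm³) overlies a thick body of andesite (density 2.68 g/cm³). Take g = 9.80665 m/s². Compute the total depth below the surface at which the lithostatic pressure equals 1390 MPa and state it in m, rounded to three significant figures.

Pressure at base of upper layers: 2735×9.80665×33525 = 8.992×10^8 Pa = 899.2 MPa
Remaining pressure to be supplied by andesite: 1.390×10^9 − 8.992×10^8 = 4.908×10^8 Pa
Additional depth in andesite = 4.908×10^8 Pa / (2680 kg/m³ × 9.80665 m/s²) = 18675 m
Total depth = 33525 m + 18675 m = 52200 m

52200 m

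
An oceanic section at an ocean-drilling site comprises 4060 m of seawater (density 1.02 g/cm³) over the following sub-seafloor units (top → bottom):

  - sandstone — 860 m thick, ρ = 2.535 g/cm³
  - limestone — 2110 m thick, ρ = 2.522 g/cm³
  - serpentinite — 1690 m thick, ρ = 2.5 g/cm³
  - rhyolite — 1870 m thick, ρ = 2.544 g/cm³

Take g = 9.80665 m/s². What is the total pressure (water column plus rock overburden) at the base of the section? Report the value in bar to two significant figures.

seawater: 1020 kg/m³ × 9.80665 m/s² × 4060 m = 4.061×10^7 Pa = 406.1 bar
sandstone: 2535 kg/m³ × 9.80665 m/s² × 860 m = 2.138×10^7 Pa = 213.8 bar
limestone: 2522 kg/m³ × 9.80665 m/s² × 2110 m = 5.219×10^7 Pa = 521.9 bar
serpentinite: 2500 kg/m³ × 9.80665 m/s² × 1690 m = 4.143×10^7 Pa = 414.3 bar
rhyolite: 2544 kg/m³ × 9.80665 m/s² × 1870 m = 4.665×10^7 Pa = 466.5 bar
Total = 406.1 + 213.8 + 521.9 + 414.3 + 466.5 = 2022.6 bar

2000 bar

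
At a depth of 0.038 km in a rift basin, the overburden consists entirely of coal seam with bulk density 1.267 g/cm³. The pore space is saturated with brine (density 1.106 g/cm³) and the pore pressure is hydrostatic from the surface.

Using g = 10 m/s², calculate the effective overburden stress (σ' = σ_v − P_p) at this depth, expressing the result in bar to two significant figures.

Overburden (lithostatic) stress σ_v:
coal seam: 1267 kg/m³ × 10 m/s² × 38 m = 4.815×10^5 Pa = 0.4815 MPa
Pore pressure P_p = 1106 kg/m³ × 10 m/s² × 38 m = 4.203×10^5 Pa = 0.4203 MPa
Effective stress σ' = σ_v − P_p = 0.4815 − 0.4203 = 0.061180 MPa = 0.61180 bar

0.61 bar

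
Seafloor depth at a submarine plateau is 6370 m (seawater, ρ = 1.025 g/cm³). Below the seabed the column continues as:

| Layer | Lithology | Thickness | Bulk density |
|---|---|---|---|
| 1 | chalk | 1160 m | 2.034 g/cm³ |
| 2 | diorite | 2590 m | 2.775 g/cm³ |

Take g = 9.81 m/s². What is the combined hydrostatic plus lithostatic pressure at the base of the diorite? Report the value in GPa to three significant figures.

0.158 GPa

seawater: 1025 kg/m³ × 9.81 m/s² × 6370 m = 6.405×10^7 Pa = 0.06405 GPa
chalk: 2034 kg/m³ × 9.81 m/s² × 1160 m = 2.315×10^7 Pa = 0.02315 GPa
diorite: 2775 kg/m³ × 9.81 m/s² × 2590 m = 7.051×10^7 Pa = 0.07051 GPa
Total = 0.06405 + 0.02315 + 0.07051 = 0.15770 GPa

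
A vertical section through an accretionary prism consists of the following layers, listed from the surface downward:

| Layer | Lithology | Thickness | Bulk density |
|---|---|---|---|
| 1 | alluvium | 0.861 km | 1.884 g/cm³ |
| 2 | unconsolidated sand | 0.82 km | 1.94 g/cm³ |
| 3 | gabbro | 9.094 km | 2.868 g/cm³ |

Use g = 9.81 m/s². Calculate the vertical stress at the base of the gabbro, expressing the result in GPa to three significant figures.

alluvium: 1884 kg/m³ × 9.81 m/s² × 861 m = 1.591×10^7 Pa = 0.01591 GPa
unconsolidated sand: 1940 kg/m³ × 9.81 m/s² × 820 m = 1.561×10^7 Pa = 0.01561 GPa
gabbro: 2868 kg/m³ × 9.81 m/s² × 9094 m = 2.559×10^8 Pa = 0.2559 GPa
Total = 0.01591 + 0.01561 + 0.2559 = 0.28738 GPa

0.287 GPa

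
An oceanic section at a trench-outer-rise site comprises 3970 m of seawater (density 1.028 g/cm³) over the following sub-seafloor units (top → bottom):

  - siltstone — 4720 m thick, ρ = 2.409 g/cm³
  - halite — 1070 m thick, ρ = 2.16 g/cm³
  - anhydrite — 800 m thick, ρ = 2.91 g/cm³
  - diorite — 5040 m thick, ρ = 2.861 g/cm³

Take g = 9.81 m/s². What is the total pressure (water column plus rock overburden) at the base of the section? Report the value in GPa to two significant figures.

seawater: 1028 kg/m³ × 9.81 m/s² × 3970 m = 4.004×10^7 Pa = 0.04004 GPa
siltstone: 2409 kg/m³ × 9.81 m/s² × 4720 m = 1.115×10^8 Pa = 0.1115 GPa
halite: 2160 kg/m³ × 9.81 m/s² × 1070 m = 2.267×10^7 Pa = 0.02267 GPa
anhydrite: 2910 kg/m³ × 9.81 m/s² × 800 m = 2.284×10^7 Pa = 0.02284 GPa
diorite: 2861 kg/m³ × 9.81 m/s² × 5040 m = 1.415×10^8 Pa = 0.1415 GPa
Total = 0.04004 + 0.1115 + 0.02267 + 0.02284 + 0.1415 = 0.33855 GPa

0.34 GPa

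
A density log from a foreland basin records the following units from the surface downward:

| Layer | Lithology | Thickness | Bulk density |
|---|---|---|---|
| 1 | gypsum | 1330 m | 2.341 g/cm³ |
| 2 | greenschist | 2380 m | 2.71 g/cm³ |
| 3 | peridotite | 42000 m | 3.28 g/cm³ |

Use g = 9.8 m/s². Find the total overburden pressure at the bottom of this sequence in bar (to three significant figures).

gypsum: 2341 kg/m³ × 9.8 m/s² × 1330 m = 3.051×10^7 Pa = 305.1 bar
greenschist: 2710 kg/m³ × 9.8 m/s² × 2380 m = 6.321×10^7 Pa = 632.1 bar
peridotite: 3280 kg/m³ × 9.8 m/s² × 42000 m = 1.350×10^9 Pa = 13500 bar
Total = 305.1 + 632.1 + 13500 = 14438 bar

14400 bar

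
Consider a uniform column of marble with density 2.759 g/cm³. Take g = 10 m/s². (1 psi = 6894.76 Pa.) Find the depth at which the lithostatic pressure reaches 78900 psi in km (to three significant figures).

h = P/(ρg) = 78900 psi / (2759 kg/m³ × 10 m/s²) = 5.440×10^8 Pa / 27590 Pa/m = 19717 m
= 19.717 km

19.7 km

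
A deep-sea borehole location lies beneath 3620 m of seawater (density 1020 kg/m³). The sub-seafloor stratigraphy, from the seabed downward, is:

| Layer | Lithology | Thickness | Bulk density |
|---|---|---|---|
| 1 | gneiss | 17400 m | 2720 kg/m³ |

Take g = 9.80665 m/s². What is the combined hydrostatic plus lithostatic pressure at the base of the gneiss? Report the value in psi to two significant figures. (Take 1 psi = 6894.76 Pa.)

73000 psi

seawater: 1020 kg/m³ × 9.80665 m/s² × 3620 m = 3.621×10^7 Pa = 5252 psi
gneiss: 2720 kg/m³ × 9.80665 m/s² × 17400 m = 4.641×10^8 Pa = 67316 psi
Total = 5252 + 67316 = 72568 psi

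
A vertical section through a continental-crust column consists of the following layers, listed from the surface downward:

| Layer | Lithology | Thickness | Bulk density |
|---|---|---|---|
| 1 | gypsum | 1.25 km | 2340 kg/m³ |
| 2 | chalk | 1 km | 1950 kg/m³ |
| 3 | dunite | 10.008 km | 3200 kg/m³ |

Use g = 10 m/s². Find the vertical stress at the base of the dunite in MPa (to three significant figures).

369 MPa

gypsum: 2340 kg/m³ × 10 m/s² × 1250 m = 2.925×10^7 Pa = 29.25 MPa
chalk: 1950 kg/m³ × 10 m/s² × 1000 m = 1.950×10^7 Pa = 19.50 MPa
dunite: 3200 kg/m³ × 10 m/s² × 10008 m = 3.203×10^8 Pa = 320.3 MPa
Total = 29.25 + 19.50 + 320.3 = 369.01 MPa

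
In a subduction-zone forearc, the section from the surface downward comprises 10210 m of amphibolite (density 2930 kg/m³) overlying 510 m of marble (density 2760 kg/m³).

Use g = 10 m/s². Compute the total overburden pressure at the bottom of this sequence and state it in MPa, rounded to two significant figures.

310 MPa

amphibolite: 2930 kg/m³ × 10 m/s² × 10210 m = 2.992×10^8 Pa = 299.2 MPa
marble: 2760 kg/m³ × 10 m/s² × 510 m = 1.408×10^7 Pa = 14.08 MPa
Total = 299.2 + 14.08 = 313.23 MPa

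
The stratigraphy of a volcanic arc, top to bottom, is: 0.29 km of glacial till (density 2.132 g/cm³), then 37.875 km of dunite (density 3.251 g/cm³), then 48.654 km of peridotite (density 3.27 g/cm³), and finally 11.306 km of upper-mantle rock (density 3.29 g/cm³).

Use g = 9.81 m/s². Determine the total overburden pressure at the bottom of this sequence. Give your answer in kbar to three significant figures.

31.4 kbar

glacial till: 2132 kg/m³ × 9.81 m/s² × 290 m = 6.065×10^6 Pa = 0.06065 kbar
dunite: 3251 kg/m³ × 9.81 m/s² × 37875 m = 1.208×10^9 Pa = 12.08 kbar
peridotite: 3270 kg/m³ × 9.81 m/s² × 48654 m = 1.561×10^9 Pa = 15.61 kbar
upper-mantle rock: 3290 kg/m³ × 9.81 m/s² × 11306 m = 3.649×10^8 Pa = 3.649 kbar
Total = 0.06065 + 12.08 + 15.61 + 3.649 = 31.396 kbar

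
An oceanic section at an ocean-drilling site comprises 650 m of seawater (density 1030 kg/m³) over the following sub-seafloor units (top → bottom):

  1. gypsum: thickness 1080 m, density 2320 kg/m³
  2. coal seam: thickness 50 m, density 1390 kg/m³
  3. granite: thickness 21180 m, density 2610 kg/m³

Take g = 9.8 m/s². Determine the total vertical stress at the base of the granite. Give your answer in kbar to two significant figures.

seawater: 1030 kg/m³ × 9.8 m/s² × 650 m = 6.561×10^6 Pa = 0.06561 kbar
gypsum: 2320 kg/m³ × 9.8 m/s² × 1080 m = 2.455×10^7 Pa = 0.2455 kbar
coal seam: 1390 kg/m³ × 9.8 m/s² × 50 m = 6.811×10^5 Pa = 6.811×10^-3 kbar
granite: 2610 kg/m³ × 9.8 m/s² × 21180 m = 5.417×10^8 Pa = 5.417 kbar
Total = 0.06561 + 0.2455 + 6.811×10^-3 + 5.417 = 5.7354 kbar

5.7 kbar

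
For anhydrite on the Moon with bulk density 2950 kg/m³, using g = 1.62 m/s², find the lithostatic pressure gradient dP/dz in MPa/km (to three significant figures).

4.78 MPa/km

dP/dz = ρg = 2950 kg/m³ × 1.62 m/s² = 4779.0 Pa/m
= 4779.0 Pa/m × (1 MPa/km / 1000.0 Pa/m) = 4.7790 MPa/km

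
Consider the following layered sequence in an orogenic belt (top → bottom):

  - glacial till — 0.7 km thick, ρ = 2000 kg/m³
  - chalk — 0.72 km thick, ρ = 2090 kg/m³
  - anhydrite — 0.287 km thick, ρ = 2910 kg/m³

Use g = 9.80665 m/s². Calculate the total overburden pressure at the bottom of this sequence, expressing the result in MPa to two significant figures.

37 MPa

glacial till: 2000 kg/m³ × 9.80665 m/s² × 700 m = 1.373×10^7 Pa = 13.73 MPa
chalk: 2090 kg/m³ × 9.80665 m/s² × 720 m = 1.476×10^7 Pa = 14.76 MPa
anhydrite: 2910 kg/m³ × 9.80665 m/s² × 287 m = 8.190×10^6 Pa = 8.190 MPa
Total = 13.73 + 14.76 + 8.190 = 36.677 MPa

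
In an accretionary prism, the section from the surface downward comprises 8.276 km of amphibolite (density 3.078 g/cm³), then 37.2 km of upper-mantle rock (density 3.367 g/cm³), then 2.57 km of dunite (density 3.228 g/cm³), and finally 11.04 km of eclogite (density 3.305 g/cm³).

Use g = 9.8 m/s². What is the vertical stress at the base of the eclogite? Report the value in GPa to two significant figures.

amphibolite: 3078 kg/m³ × 9.8 m/s² × 8276 m = 2.496×10^8 Pa = 0.2496 GPa
upper-mantle rock: 3367 kg/m³ × 9.8 m/s² × 37200 m = 1.227×10^9 Pa = 1.227 GPa
dunite: 3228 kg/m³ × 9.8 m/s² × 2570 m = 8.130×10^7 Pa = 0.08130 GPa
eclogite: 3305 kg/m³ × 9.8 m/s² × 11040 m = 3.576×10^8 Pa = 0.3576 GPa
Total = 0.2496 + 1.227 + 0.08130 + 0.3576 = 1.9160 GPa

1.9 GPa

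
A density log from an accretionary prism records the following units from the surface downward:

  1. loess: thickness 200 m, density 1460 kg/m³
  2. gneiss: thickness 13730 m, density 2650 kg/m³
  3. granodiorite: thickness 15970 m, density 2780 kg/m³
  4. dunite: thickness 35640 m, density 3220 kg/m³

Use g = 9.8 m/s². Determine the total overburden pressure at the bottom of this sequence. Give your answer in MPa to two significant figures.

loess: 1460 kg/m³ × 9.8 m/s² × 200 m = 2.862×10^6 Pa = 2.862 MPa
gneiss: 2650 kg/m³ × 9.8 m/s² × 13730 m = 3.566×10^8 Pa = 356.6 MPa
granodiorite: 2780 kg/m³ × 9.8 m/s² × 15970 m = 4.351×10^8 Pa = 435.1 MPa
dunite: 3220 kg/m³ × 9.8 m/s² × 35640 m = 1.125×10^9 Pa = 1125 MPa
Total = 2.862 + 356.6 + 435.1 + 1125 = 1919.2 MPa

1900 MPa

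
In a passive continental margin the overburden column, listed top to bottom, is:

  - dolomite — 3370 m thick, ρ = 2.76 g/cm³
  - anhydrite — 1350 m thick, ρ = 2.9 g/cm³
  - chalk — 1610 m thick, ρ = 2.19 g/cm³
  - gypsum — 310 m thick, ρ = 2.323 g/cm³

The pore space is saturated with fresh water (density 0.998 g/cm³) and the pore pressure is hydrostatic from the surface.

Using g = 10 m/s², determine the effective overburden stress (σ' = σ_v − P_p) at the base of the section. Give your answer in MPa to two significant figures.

110 MPa

Overburden (lithostatic) stress σ_v:
dolomite: 2760 kg/m³ × 10 m/s² × 3370 m = 9.301×10^7 Pa = 93.01 MPa
anhydrite: 2900 kg/m³ × 10 m/s² × 1350 m = 3.915×10^7 Pa = 39.15 MPa
chalk: 2190 kg/m³ × 10 m/s² × 1610 m = 3.526×10^7 Pa = 35.26 MPa
gypsum: 2323 kg/m³ × 10 m/s² × 310 m = 7.201×10^6 Pa = 7.201 MPa
Total = 93.01 + 39.15 + 35.26 + 7.201 = 174.62 MPa
Pore pressure P_p = 998 kg/m³ × 10 m/s² × 6640 m = 6.627×10^7 Pa = 66.27 MPa
Effective stress σ' = σ_v − P_p = 174.6 − 66.27 = 108.36 MPa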